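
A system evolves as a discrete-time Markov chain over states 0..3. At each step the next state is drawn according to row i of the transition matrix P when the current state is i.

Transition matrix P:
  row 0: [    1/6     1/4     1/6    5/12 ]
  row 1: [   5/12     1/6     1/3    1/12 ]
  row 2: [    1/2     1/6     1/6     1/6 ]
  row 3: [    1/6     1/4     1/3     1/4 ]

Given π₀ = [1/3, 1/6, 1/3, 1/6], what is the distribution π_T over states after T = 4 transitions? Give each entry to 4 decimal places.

π = [0.3010, 0.2120, 0.2425, 0.2446]

t=0: π = [0.3333, 0.1667, 0.3333, 0.1667]
t=1: π = [0.3194, 0.2083, 0.2222, 0.2500]
t=2: π = [0.2928, 0.2141, 0.2431, 0.2500]
t=3: π = [0.3012, 0.2119, 0.2440, 0.2429]
t=4: π = [0.3010, 0.2120, 0.2425, 0.2446]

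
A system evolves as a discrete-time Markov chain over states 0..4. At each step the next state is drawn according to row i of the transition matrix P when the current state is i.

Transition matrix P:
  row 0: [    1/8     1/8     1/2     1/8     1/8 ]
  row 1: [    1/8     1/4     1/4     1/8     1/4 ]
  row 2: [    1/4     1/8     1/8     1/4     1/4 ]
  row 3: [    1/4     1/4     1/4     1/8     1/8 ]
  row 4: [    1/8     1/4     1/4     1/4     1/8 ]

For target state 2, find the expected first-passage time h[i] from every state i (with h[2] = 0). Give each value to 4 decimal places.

First-step conditioning: h[2] = 0; for i ≠ 2, h[i] = 1 + Σ_k P[i][k]·h[k].
  h[0] = 1 + 1/8·h[0] + 1/8·h[1] + 1/8·h[3] + 1/8·h[4]
  h[1] = 1 + 1/8·h[0] + 1/4·h[1] + 1/8·h[3] + 1/4·h[4]
  h[3] = 1 + 1/4·h[0] + 1/4·h[1] + 1/8·h[3] + 1/8·h[4]
  h[4] = 1 + 1/8·h[0] + 1/4·h[1] + 1/4·h[3] + 1/8·h[4]
Solving the 4×4 linear system over states ≠ 2 gives exactly h = [1756/669, 780/223, 0, 756/223, 2332/669] (h[2] = 0 is the target).

h = [2.6248, 3.4978, 0.0000, 3.3901, 3.4858]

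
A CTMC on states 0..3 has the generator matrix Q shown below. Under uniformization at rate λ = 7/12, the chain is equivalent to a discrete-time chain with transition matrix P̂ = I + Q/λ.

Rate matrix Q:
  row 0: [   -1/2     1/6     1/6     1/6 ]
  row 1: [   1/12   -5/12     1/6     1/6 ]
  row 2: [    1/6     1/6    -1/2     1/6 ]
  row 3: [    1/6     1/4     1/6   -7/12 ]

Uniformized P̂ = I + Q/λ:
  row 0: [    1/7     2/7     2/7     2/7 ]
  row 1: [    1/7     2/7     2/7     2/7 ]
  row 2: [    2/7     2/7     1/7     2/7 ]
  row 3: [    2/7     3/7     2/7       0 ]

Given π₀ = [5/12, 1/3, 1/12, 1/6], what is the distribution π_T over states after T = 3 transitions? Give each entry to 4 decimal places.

π = [0.2092, 0.3168, 0.2505, 0.2235]

t=0: π = [0.4167, 0.3333, 0.0833, 0.1667]
t=1: π = [0.1786, 0.3095, 0.2738, 0.2381]
t=2: π = [0.2160, 0.3197, 0.2466, 0.2177]
t=3: π = [0.2092, 0.3168, 0.2505, 0.2235]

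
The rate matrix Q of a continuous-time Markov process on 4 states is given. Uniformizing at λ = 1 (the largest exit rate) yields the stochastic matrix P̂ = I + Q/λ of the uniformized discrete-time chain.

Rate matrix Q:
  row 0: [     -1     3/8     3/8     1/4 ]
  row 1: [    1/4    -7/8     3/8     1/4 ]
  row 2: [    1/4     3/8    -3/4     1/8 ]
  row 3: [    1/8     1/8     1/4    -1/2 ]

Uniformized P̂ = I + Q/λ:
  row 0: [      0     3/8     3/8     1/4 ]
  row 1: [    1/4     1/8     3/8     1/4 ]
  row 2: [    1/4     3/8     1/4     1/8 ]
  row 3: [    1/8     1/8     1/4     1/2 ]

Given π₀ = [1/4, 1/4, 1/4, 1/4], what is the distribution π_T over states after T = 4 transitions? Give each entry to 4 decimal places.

π = [0.1719, 0.2433, 0.3019, 0.2829]

t=0: π = [0.2500, 0.2500, 0.2500, 0.2500]
t=1: π = [0.1563, 0.2500, 0.3125, 0.2813]
t=2: π = [0.1758, 0.2422, 0.3008, 0.2813]
t=3: π = [0.1709, 0.2441, 0.3022, 0.2827]
t=4: π = [0.1719, 0.2433, 0.3019, 0.2829]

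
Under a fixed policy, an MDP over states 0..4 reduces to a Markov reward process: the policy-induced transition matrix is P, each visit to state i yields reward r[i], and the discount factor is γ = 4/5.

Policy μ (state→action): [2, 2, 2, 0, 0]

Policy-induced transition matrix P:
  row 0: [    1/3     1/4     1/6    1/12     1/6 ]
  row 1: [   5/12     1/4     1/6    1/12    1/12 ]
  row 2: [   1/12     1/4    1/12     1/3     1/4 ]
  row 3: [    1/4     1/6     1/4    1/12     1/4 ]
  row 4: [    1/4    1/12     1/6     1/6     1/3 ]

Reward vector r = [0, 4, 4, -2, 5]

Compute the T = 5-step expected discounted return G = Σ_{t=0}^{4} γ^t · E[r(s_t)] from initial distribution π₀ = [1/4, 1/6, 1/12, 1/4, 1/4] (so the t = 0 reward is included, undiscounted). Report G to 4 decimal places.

G = 7.1106

t=0: π = [0.2500, 0.1667, 0.0833, 0.2500, 0.2500], E[r] = 1.7500, γ^t·E[r] = 1.750000, running G = 1.750000
t=1: π = [0.2847, 0.1875, 0.1806, 0.1250, 0.2222], E[r] = 2.3333, γ^t·E[r] = 1.866667, running G = 3.616667
t=2: π = [0.2749, 0.2025, 0.1620, 0.1470, 0.2135], E[r] = 2.2321, γ^t·E[r] = 1.428519, running G = 5.045185
t=3: π = [0.2797, 0.2022, 0.1654, 0.1416, 0.2111], E[r] = 2.2427, γ^t·E[r] = 1.148247, running G = 6.193432
t=4: π = [0.2794, 0.2030, 0.1647, 0.1423, 0.2106], E[r] = 2.2392, γ^t·E[r] = 0.917174, running G = 7.110606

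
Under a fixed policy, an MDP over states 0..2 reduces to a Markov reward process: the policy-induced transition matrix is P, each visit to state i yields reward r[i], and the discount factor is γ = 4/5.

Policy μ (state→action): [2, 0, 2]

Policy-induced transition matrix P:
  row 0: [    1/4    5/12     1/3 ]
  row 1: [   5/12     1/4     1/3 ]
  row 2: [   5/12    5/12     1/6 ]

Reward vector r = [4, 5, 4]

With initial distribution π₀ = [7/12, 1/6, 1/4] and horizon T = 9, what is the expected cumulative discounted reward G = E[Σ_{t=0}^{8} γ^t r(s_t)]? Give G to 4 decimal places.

G = 18.6936

t=0: π = [0.5833, 0.1667, 0.2500], E[r] = 4.1667, γ^t·E[r] = 4.166667, running G = 4.166667
t=1: π = [0.3194, 0.3889, 0.2917], E[r] = 4.3889, γ^t·E[r] = 3.511111, running G = 7.677778
t=2: π = [0.3634, 0.3519, 0.2847], E[r] = 4.3519, γ^t·E[r] = 2.785185, running G = 10.462963
t=3: π = [0.3561, 0.3580, 0.2859], E[r] = 4.3580, γ^t·E[r] = 2.231309, running G = 12.694272
t=4: π = [0.3573, 0.3570, 0.2857], E[r] = 4.3570, γ^t·E[r] = 1.784626, running G = 14.478897
t=5: π = [0.3571, 0.3572, 0.2857], E[r] = 4.3572, γ^t·E[r] = 1.427757, running G = 15.906654
t=6: π = [0.3571, 0.3571, 0.2857], E[r] = 4.3571, γ^t·E[r] = 1.142198, running G = 17.048852
t=7: π = [0.3571, 0.3571, 0.2857], E[r] = 4.3571, γ^t·E[r] = 0.913759, running G = 17.962611
t=8: π = [0.3571, 0.3571, 0.2857], E[r] = 4.3571, γ^t·E[r] = 0.731007, running G = 18.693618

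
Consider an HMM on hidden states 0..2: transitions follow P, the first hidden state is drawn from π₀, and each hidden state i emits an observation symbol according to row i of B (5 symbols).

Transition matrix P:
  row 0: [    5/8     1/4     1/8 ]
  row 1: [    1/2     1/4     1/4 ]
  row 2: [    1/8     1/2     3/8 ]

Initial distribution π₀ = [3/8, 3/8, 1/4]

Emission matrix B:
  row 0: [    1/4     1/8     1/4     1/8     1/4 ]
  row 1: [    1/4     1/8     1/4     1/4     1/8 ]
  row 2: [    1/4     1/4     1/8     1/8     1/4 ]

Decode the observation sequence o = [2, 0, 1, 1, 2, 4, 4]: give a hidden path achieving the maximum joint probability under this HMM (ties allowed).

path = [0, 0, 0, 0, 0, 0, 0]

t=0: δ = [9.375e-02, 9.375e-02, 3.125e-02]  (obs o_0=2)
t=1: δ = [1.465e-02, 5.859e-03, 5.859e-03]  ψ = [0, 0, 1]  (obs o_1=0)
t=2: δ = [1.144e-03, 4.578e-04, 5.493e-04]  ψ = [0, 0, 2]  (obs o_2=1)
t=3: δ = [8.941e-05, 3.576e-05, 5.150e-05]  ψ = [0, 0, 2]  (obs o_3=1)
t=4: δ = [1.397e-05, 6.437e-06, 2.414e-06]  ψ = [0, 2, 2]  (obs o_4=2)
t=5: δ = [2.183e-06, 4.366e-07, 4.366e-07]  ψ = [0, 0, 0]  (obs o_5=4)
t=6: δ = [3.411e-07, 6.821e-08, 6.821e-08]  ψ = [0, 0, 0]  (obs o_6=4)
backtrack: best end state = 0; path = [0, 0, 0, 0, 0, 0, 0]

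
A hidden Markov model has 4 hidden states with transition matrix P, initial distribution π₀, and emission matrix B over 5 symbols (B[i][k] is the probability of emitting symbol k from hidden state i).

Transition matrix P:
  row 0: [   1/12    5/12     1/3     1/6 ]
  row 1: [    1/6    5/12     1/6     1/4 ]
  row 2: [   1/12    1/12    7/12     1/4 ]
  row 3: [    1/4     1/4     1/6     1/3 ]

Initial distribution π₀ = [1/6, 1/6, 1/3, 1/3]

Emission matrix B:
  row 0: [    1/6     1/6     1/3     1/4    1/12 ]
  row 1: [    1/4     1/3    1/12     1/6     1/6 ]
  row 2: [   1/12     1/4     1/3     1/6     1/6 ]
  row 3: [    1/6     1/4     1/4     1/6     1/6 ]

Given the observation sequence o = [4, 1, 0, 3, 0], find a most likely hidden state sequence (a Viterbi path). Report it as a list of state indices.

t=0: δ = [1.389e-02, 2.778e-02, 5.556e-02, 5.556e-02]  (obs o_0=4)
t=1: δ = [2.315e-03, 4.630e-03, 8.102e-03, 4.630e-03]  ψ = [3, 3, 2, 3]  (obs o_1=1)
t=2: δ = [1.929e-04, 4.823e-04, 3.938e-04, 3.376e-04]  ψ = [3, 1, 2, 2]  (obs o_2=0)
t=3: δ = [2.110e-05, 3.349e-05, 3.829e-05, 2.009e-05]  ψ = [3, 1, 2, 1]  (obs o_3=3)
t=4: δ = [9.303e-07, 3.489e-06, 1.861e-06, 1.595e-06]  ψ = [1, 1, 2, 2]  (obs o_4=0)
backtrack: best end state = 1; path = [3, 1, 1, 1, 1]

path = [3, 1, 1, 1, 1]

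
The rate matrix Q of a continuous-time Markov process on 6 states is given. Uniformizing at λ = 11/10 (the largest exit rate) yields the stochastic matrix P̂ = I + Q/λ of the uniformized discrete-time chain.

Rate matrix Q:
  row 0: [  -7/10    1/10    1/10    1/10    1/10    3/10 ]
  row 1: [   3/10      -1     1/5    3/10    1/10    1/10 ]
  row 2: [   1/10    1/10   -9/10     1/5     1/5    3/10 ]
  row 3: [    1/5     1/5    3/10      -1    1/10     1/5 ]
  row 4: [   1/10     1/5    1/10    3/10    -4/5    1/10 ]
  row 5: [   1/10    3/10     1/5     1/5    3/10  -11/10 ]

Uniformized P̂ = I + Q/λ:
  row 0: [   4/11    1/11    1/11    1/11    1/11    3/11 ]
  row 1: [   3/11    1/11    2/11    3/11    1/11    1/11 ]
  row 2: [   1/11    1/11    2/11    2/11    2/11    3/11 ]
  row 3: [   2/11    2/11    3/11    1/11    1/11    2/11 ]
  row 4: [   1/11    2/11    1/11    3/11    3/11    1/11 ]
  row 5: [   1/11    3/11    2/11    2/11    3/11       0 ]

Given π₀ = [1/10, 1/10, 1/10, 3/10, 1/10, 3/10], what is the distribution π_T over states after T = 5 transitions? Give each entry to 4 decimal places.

π = [0.1848, 0.1505, 0.1662, 0.1775, 0.1644, 0.1566]

t=0: π = [0.1000, 0.1000, 0.1000, 0.3000, 0.1000, 0.3000]
t=1: π = [0.1636, 0.1818, 0.1909, 0.1636, 0.1727, 0.1273]
t=2: π = [0.1835, 0.1446, 0.1661, 0.1843, 0.1628, 0.1587]
t=3: π = [0.1840, 0.1513, 0.1671, 0.1763, 0.1645, 0.1568]
t=4: π = [0.1846, 0.1504, 0.1662, 0.1778, 0.1645, 0.1565]
t=5: π = [0.1848, 0.1505, 0.1662, 0.1775, 0.1644, 0.1566]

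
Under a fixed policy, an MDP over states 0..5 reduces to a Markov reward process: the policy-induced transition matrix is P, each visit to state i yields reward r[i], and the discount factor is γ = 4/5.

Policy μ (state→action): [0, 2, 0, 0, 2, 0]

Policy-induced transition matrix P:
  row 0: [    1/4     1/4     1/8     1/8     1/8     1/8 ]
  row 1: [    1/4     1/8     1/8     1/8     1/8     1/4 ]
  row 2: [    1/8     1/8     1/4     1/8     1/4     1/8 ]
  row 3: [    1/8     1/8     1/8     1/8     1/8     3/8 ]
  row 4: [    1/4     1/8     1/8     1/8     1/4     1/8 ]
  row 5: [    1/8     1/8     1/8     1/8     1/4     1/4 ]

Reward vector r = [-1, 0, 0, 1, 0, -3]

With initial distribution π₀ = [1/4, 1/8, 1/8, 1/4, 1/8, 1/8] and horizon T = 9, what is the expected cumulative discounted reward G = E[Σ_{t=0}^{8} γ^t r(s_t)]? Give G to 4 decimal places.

G = -2.6398

t=0: π = [0.2500, 0.1250, 0.1250, 0.2500, 0.1250, 0.1250], E[r] = -0.3750, γ^t·E[r] = -0.375000, running G = -0.375000
t=1: π = [0.1875, 0.1563, 0.1406, 0.1250, 0.1719, 0.2188], E[r] = -0.7188, γ^t·E[r] = -0.575000, running G = -0.950000
t=2: π = [0.1895, 0.1484, 0.1426, 0.1250, 0.1914, 0.2031], E[r] = -0.6738, γ^t·E[r] = -0.431250, running G = -1.381250
t=3: π = [0.1912, 0.1487, 0.1428, 0.1250, 0.1921, 0.2002], E[r] = -0.6667, γ^t·E[r] = -0.341375, running G = -1.722625
t=4: π = [0.1915, 0.1489, 0.1429, 0.1250, 0.1919, 0.1999], E[r] = -0.6661, γ^t·E[r] = -0.272825, running G = -1.995450
t=5: π = [0.1915, 0.1489, 0.1429, 0.1250, 0.1918, 0.1998], E[r] = -0.6661, γ^t·E[r] = -0.218258, running G = -2.213708
t=6: π = [0.1915, 0.1489, 0.1429, 0.1250, 0.1918, 0.1998], E[r] = -0.6661, γ^t·E[r] = -0.174609, running G = -2.388317
t=7: π = [0.1915, 0.1489, 0.1429, 0.1250, 0.1918, 0.1998], E[r] = -0.6661, γ^t·E[r] = -0.139688, running G = -2.528004
t=8: π = [0.1915, 0.1489, 0.1429, 0.1250, 0.1918, 0.1998], E[r] = -0.6661, γ^t·E[r] = -0.111750, running G = -2.639754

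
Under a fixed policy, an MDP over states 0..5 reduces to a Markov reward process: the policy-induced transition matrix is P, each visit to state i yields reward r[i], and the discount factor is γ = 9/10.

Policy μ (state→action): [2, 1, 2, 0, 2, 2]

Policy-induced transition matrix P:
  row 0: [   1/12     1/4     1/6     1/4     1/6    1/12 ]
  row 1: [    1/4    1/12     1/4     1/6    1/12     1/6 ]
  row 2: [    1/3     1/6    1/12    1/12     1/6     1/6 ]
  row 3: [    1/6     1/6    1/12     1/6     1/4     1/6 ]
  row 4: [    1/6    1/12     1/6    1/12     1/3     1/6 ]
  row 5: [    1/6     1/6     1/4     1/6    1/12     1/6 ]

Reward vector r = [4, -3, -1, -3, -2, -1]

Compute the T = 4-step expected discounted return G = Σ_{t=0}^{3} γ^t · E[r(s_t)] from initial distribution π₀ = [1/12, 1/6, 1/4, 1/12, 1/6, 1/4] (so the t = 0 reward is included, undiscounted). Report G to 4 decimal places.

G = -3.1544

t=0: π = [0.0833, 0.1667, 0.2500, 0.0833, 0.1667, 0.2500], E[r] = -1.2500, γ^t·E[r] = -1.250000, running G = -1.250000
t=1: π = [0.2153, 0.1458, 0.1736, 0.1389, 0.1667, 0.1597], E[r] = -0.6597, γ^t·E[r] = -0.593750, running G = -1.843750
t=2: π = [0.1898, 0.1586, 0.1661, 0.1563, 0.1806, 0.1487], E[r] = -0.8611, γ^t·E[r] = -0.697500, running G = -2.541250
t=3: π = [0.1917, 0.1542, 0.1654, 0.1536, 0.1842, 0.1508], E[r] = -0.8411, γ^t·E[r] = -0.613160, running G = -3.154410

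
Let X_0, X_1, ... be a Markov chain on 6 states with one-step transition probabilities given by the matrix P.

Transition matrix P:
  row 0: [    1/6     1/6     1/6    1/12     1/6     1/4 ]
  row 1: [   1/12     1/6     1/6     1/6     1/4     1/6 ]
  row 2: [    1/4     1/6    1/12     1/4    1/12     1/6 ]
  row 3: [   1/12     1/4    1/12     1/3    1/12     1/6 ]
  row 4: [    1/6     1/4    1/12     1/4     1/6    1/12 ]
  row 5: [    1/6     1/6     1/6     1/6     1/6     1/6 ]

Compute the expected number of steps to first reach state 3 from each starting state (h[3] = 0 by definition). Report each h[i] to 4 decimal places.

First-step conditioning: h[3] = 0; for i ≠ 3, h[i] = 1 + Σ_k P[i][k]·h[k].
  h[0] = 1 + 1/6·h[0] + 1/6·h[1] + 1/6·h[2] + 1/6·h[4] + 1/4·h[5]
  h[1] = 1 + 1/12·h[0] + 1/6·h[1] + 1/6·h[2] + 1/4·h[4] + 1/6·h[5]
  h[2] = 1 + 1/4·h[0] + 1/6·h[1] + 1/12·h[2] + 1/12·h[4] + 1/6·h[5]
  h[4] = 1 + 1/6·h[0] + 1/4·h[1] + 1/12·h[2] + 1/6·h[4] + 1/12·h[5]
  h[5] = 1 + 1/6·h[0] + 1/6·h[1] + 1/6·h[2] + 1/6·h[4] + 1/6·h[5]
Solving the 5×5 linear system over states ≠ 3 gives exactly h = [72033/11899, 65592/11899, 62208/11899, 0, 61233/11899, 66492/11899] (h[3] = 0 is the target).

h = [6.0537, 5.5124, 5.2280, 0.0000, 5.1461, 5.5880]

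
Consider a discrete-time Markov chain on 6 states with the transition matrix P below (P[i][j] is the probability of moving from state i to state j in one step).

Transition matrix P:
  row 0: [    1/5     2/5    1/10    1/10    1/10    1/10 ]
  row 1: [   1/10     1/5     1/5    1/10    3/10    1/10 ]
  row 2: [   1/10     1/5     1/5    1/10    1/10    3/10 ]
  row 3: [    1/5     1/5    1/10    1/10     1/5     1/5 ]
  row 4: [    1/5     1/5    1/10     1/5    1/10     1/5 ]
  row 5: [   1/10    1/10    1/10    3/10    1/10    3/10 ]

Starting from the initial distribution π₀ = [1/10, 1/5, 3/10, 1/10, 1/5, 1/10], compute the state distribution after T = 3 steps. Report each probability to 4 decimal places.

t=0: π = [0.1000, 0.2000, 0.3000, 0.1000, 0.2000, 0.1000]
t=1: π = [0.1400, 0.2100, 0.1500, 0.1400, 0.1500, 0.2100]
t=2: π = [0.1430, 0.2070, 0.1360, 0.1570, 0.1560, 0.2010]
t=3: π = [0.1456, 0.2085, 0.1343, 0.1558, 0.1571, 0.1987]

π = [0.1456, 0.2085, 0.1343, 0.1558, 0.1571, 0.1987]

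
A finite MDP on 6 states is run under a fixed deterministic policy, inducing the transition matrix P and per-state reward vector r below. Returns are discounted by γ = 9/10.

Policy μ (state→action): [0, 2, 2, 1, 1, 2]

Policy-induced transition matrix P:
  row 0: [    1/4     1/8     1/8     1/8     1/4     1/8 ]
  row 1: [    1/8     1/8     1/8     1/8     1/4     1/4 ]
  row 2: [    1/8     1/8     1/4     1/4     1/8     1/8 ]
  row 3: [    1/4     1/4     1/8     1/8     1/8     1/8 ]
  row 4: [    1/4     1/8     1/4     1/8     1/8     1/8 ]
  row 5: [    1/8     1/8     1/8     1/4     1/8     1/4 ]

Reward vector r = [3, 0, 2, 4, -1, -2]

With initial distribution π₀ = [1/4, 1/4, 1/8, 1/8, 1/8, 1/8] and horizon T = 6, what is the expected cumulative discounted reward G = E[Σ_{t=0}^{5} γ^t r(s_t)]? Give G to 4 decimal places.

G = 4.9976

t=0: π = [0.2500, 0.2500, 0.1250, 0.1250, 0.1250, 0.1250], E[r] = 1.1250, γ^t·E[r] = 1.125000, running G = 1.125000
t=1: π = [0.1875, 0.1406, 0.1563, 0.1563, 0.1875, 0.1719], E[r] = 0.9688, γ^t·E[r] = 0.871875, running G = 1.996875
t=2: π = [0.1914, 0.1445, 0.1680, 0.1660, 0.1660, 0.1641], E[r] = 1.0801, γ^t·E[r] = 0.874863, running G = 2.871738
t=3: π = [0.1904, 0.1458, 0.1667, 0.1665, 0.1670, 0.1636], E[r] = 1.0767, γ^t·E[r] = 0.784885, running G = 3.656624
t=4: π = [0.1905, 0.1458, 0.1667, 0.1663, 0.1670, 0.1637], E[r] = 1.0757, γ^t·E[r] = 0.705776, running G = 4.362400
t=5: π = [0.1905, 0.1458, 0.1667, 0.1663, 0.1670, 0.1637], E[r] = 1.0756, γ^t·E[r] = 0.635158, running G = 4.997557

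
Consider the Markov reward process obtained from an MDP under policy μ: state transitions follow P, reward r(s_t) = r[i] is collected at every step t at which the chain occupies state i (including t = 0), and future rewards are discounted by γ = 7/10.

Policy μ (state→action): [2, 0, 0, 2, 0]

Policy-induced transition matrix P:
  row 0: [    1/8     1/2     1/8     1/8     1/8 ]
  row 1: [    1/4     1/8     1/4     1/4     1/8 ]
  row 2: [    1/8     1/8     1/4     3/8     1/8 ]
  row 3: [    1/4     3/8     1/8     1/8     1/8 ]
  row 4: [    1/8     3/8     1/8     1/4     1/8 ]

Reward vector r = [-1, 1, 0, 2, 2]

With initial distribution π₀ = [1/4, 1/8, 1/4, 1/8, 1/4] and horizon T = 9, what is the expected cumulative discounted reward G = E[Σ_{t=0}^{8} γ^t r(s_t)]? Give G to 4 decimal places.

G = 2.4126

t=0: π = [0.2500, 0.1250, 0.2500, 0.1250, 0.2500], E[r] = 0.6250, γ^t·E[r] = 0.625000, running G = 0.625000
t=1: π = [0.1563, 0.3125, 0.1719, 0.2344, 0.1250], E[r] = 0.8750, γ^t·E[r] = 0.612500, running G = 1.237500
t=2: π = [0.1934, 0.2734, 0.1855, 0.2227, 0.1250], E[r] = 0.7754, γ^t·E[r] = 0.379941, running G = 1.617441
t=3: π = [0.1870, 0.2844, 0.1824, 0.2212, 0.1250], E[r] = 0.7898, γ^t·E[r] = 0.270900, running G = 1.888341
t=4: π = [0.1882, 0.2817, 0.1833, 0.2218, 0.1250], E[r] = 0.7870, γ^t·E[r] = 0.188963, running G = 2.077304
t=5: π = [0.1879, 0.2823, 0.1831, 0.2217, 0.1250], E[r] = 0.7877, γ^t·E[r] = 0.132386, running G = 2.209690
t=6: π = [0.1880, 0.2821, 0.1832, 0.2217, 0.1250], E[r] = 0.7875, γ^t·E[r] = 0.092652, running G = 2.302342
t=7: π = [0.1880, 0.2822, 0.1832, 0.2217, 0.1250], E[r] = 0.7876, γ^t·E[r] = 0.064859, running G = 2.367201
t=8: π = [0.1880, 0.2822, 0.1832, 0.2217, 0.1250], E[r] = 0.7876, γ^t·E[r] = 0.045401, running G = 2.412602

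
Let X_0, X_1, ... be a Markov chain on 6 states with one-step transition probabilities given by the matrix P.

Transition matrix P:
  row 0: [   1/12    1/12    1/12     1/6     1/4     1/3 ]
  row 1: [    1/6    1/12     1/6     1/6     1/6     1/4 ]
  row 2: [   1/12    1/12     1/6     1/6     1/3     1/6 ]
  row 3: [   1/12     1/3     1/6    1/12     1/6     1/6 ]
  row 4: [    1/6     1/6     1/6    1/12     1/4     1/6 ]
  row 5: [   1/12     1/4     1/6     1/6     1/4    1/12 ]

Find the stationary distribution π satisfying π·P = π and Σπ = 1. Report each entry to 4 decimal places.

π = [0.1171, 0.1678, 0.1569, 0.1356, 0.2378, 0.1848]

Balance equations π_j = Σ_i π_i·P[i][j]:
  π_0 = 1/12·π_0 + 1/6·π_1 + 1/12·π_2 + 1/12·π_3 + 1/6·π_4 + 1/12·π_5
  π_1 = 1/12·π_0 + 1/12·π_1 + 1/12·π_2 + 1/3·π_3 + 1/6·π_4 + 1/4·π_5
  π_2 = 1/12·π_0 + 1/6·π_1 + 1/6·π_2 + 1/6·π_3 + 1/6·π_4 + 1/6·π_5
  π_3 = 1/6·π_0 + 1/6·π_1 + 1/6·π_2 + 1/12·π_3 + 1/12·π_4 + 1/6·π_5
  π_4 = 1/4·π_0 + 1/6·π_1 + 1/3·π_2 + 1/6·π_3 + 1/4·π_4 + 1/4·π_5
  normalize: π_0 + π_1 + π_2 + π_3 + π_4 + π_5 = 1
Solving the linear system gives exactly π = [9188/78439, 52659/313756, 24615/156878, 42531/313756, 74609/313756, 57975/313756].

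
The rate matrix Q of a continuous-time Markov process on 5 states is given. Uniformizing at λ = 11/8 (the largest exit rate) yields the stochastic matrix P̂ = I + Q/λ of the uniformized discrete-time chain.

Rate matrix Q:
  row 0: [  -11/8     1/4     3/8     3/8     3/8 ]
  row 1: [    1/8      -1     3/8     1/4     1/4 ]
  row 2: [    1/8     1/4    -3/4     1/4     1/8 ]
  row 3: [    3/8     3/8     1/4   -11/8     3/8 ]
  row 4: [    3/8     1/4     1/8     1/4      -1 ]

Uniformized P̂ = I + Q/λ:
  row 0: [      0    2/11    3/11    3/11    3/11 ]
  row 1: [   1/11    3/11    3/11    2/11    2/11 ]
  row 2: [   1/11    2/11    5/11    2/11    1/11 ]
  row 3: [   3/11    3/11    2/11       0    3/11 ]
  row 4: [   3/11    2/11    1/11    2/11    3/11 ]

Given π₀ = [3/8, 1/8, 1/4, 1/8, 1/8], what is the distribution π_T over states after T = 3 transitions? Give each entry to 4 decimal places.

t=0: π = [0.3750, 0.1250, 0.2500, 0.1250, 0.1250]
t=1: π = [0.1023, 0.2045, 0.2841, 0.1932, 0.2159]
t=2: π = [0.1560, 0.2180, 0.2676, 0.1560, 0.2025]
t=3: π = [0.1419, 0.2158, 0.2704, 0.1676, 0.2043]

π = [0.1419, 0.2158, 0.2704, 0.1676, 0.2043]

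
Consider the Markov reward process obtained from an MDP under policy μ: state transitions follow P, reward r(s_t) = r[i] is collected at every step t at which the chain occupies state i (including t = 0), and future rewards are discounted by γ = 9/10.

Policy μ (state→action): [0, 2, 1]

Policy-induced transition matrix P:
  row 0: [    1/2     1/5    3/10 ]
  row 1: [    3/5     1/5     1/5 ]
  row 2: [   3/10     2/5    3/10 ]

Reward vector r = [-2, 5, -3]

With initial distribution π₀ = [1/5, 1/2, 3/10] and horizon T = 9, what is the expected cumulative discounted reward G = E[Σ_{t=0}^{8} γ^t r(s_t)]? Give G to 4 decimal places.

G = -1.2863

t=0: π = [0.2000, 0.5000, 0.3000], E[r] = 1.2000, γ^t·E[r] = 1.200000, running G = 1.200000
t=1: π = [0.4900, 0.2600, 0.2500], E[r] = -0.4300, γ^t·E[r] = -0.387000, running G = 0.813000
t=2: π = [0.4760, 0.2500, 0.2740], E[r] = -0.5240, γ^t·E[r] = -0.424440, running G = 0.388560
t=3: π = [0.4702, 0.2548, 0.2750], E[r] = -0.4914, γ^t·E[r] = -0.358231, running G = 0.030329
t=4: π = [0.4705, 0.2550, 0.2745], E[r] = -0.4895, γ^t·E[r] = -0.321174, running G = -0.290845
t=5: π = [0.4706, 0.2549, 0.2745], E[r] = -0.4902, γ^t·E[r] = -0.289442, running G = -0.580286
t=6: π = [0.4706, 0.2549, 0.2745], E[r] = -0.4902, γ^t·E[r] = -0.260517, running G = -0.840804
t=7: π = [0.4706, 0.2549, 0.2745], E[r] = -0.4902, γ^t·E[r] = -0.234459, running G = -1.075263
t=8: π = [0.4706, 0.2549, 0.2745], E[r] = -0.4902, γ^t·E[r] = -0.211013, running G = -1.286277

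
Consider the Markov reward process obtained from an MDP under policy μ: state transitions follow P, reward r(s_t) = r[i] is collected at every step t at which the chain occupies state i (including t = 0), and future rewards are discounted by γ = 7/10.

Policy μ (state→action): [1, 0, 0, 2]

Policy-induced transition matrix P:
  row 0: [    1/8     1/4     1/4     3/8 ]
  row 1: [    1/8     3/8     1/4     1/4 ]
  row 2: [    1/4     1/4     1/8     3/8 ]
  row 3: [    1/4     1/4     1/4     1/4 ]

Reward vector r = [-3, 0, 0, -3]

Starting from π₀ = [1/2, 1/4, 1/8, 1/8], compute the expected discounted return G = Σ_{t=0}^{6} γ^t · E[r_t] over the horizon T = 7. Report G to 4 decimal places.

t=0: π = [0.5000, 0.2500, 0.1250, 0.1250], E[r] = -1.8750, γ^t·E[r] = -1.875000, running G = -1.875000
t=1: π = [0.1563, 0.2813, 0.2344, 0.3281], E[r] = -1.4531, γ^t·E[r] = -1.017188, running G = -2.892188
t=2: π = [0.1953, 0.2852, 0.2207, 0.2988], E[r] = -1.4824, γ^t·E[r] = -0.726387, running G = -3.618574
t=3: π = [0.1899, 0.2856, 0.2224, 0.3020], E[r] = -1.4758, γ^t·E[r] = -0.506210, running G = -4.124784
t=4: π = [0.1906, 0.2857, 0.2222, 0.3015], E[r] = -1.4763, γ^t·E[r] = -0.354457, running G = -4.479241
t=5: π = [0.1905, 0.2857, 0.2222, 0.3016], E[r] = -1.4762, γ^t·E[r] = -0.248102, running G = -4.727343
t=6: π = [0.1905, 0.2857, 0.2222, 0.3016], E[r] = -1.4762, γ^t·E[r] = -0.173673, running G = -4.901016

G = -4.9010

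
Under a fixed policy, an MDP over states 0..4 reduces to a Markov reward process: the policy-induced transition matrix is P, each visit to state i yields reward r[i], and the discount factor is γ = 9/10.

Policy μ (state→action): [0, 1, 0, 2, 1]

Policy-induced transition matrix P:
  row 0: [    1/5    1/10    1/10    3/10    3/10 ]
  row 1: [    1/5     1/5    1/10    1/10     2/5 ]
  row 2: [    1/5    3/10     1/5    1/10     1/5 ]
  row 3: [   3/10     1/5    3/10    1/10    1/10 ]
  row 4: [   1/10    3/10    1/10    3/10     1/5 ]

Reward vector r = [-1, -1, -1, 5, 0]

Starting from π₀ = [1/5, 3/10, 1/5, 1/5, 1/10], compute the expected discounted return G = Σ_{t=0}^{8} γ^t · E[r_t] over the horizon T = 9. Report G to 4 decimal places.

G = 2.0974

t=0: π = [0.2000, 0.3000, 0.2000, 0.2000, 0.1000], E[r] = 0.3000, γ^t·E[r] = 0.300000, running G = 0.300000
t=1: π = [0.2100, 0.2100, 0.1600, 0.1600, 0.2600], E[r] = 0.2200, γ^t·E[r] = 0.198000, running G = 0.498000
t=2: π = [0.1900, 0.2210, 0.1480, 0.1940, 0.2470], E[r] = 0.4110, γ^t·E[r] = 0.332910, running G = 0.830910
t=3: π = [0.1947, 0.2205, 0.1536, 0.1874, 0.2438], E[r] = 0.3682, γ^t·E[r] = 0.268418, running G = 1.099328
t=4: π = [0.1944, 0.2203, 0.1528, 0.1877, 0.2448], E[r] = 0.3710, γ^t·E[r] = 0.243433, running G = 1.342761
t=5: π = [0.1943, 0.2203, 0.1528, 0.1878, 0.2447], E[r] = 0.3717, γ^t·E[r] = 0.219513, running G = 1.562274
t=6: π = [0.1943, 0.2203, 0.1529, 0.1878, 0.2447], E[r] = 0.3715, γ^t·E[r] = 0.197441, running G = 1.759715
t=7: π = [0.1943, 0.2203, 0.1528, 0.1878, 0.2447], E[r] = 0.3715, γ^t·E[r] = 0.177708, running G = 1.937423
t=8: π = [0.1943, 0.2203, 0.1528, 0.1878, 0.2447], E[r] = 0.3715, γ^t·E[r] = 0.159938, running G = 2.097361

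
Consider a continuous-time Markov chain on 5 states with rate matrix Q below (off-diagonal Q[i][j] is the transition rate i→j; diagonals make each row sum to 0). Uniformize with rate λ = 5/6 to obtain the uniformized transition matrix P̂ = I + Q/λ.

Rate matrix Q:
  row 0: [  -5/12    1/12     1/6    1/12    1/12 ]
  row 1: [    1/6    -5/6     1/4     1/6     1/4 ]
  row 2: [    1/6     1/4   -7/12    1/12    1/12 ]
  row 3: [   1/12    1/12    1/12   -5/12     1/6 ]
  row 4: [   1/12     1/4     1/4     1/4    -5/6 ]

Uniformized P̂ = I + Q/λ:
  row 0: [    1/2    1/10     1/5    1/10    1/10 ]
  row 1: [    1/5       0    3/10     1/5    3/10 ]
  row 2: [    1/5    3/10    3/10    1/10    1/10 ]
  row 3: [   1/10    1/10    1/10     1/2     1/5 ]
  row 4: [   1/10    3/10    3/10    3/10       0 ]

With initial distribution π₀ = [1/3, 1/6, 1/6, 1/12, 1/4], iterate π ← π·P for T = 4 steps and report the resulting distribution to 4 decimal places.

π = [0.2344, 0.1581, 0.2298, 0.2366, 0.1412]

t=0: π = [0.3333, 0.1667, 0.1667, 0.0833, 0.2500]
t=1: π = [0.2667, 0.1667, 0.2500, 0.2000, 0.1167]
t=2: π = [0.2483, 0.1567, 0.2333, 0.2200, 0.1417]
t=3: π = [0.2383, 0.1593, 0.2312, 0.2320, 0.1392]
t=4: π = [0.2344, 0.1581, 0.2298, 0.2366, 0.1412]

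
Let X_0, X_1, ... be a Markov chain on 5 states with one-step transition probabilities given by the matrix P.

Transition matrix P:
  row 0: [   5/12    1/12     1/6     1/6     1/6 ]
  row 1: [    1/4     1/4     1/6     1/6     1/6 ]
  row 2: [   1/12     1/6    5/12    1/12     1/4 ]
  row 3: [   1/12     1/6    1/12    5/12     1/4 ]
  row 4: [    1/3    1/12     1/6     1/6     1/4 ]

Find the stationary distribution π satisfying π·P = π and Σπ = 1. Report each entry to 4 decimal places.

π = [0.2418, 0.1400, 0.2000, 0.2000, 0.2182]

Balance equations π_j = Σ_i π_i·P[i][j]:
  π_0 = 5/12·π_0 + 1/4·π_1 + 1/12·π_2 + 1/12·π_3 + 1/3·π_4
  π_1 = 1/12·π_0 + 1/4·π_1 + 1/6·π_2 + 1/6·π_3 + 1/12·π_4
  π_2 = 1/6·π_0 + 1/6·π_1 + 5/12·π_2 + 1/12·π_3 + 1/6·π_4
  π_3 = 1/6·π_0 + 1/6·π_1 + 1/12·π_2 + 5/12·π_3 + 1/6·π_4
  normalize: π_0 + π_1 + π_2 + π_3 + π_4 = 1
Solving the linear system gives exactly π = [133/550, 7/50, 1/5, 1/5, 12/55].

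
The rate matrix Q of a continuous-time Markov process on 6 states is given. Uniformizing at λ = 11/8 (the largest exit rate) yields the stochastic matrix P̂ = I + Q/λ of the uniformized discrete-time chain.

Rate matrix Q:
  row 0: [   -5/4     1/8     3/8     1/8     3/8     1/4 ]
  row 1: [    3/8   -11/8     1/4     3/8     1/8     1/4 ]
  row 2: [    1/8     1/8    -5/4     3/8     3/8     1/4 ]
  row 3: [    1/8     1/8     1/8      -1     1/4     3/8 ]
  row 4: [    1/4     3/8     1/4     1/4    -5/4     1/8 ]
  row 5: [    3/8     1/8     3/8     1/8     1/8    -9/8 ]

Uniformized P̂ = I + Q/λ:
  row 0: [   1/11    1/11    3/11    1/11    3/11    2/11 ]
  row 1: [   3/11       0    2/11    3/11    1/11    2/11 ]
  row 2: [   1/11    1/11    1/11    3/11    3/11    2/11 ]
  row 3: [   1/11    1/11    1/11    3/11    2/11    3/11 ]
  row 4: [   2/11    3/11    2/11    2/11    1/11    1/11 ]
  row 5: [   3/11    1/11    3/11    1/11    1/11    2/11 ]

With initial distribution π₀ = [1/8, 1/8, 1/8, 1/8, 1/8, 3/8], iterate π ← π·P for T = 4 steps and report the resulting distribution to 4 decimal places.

t=0: π = [0.1250, 0.1250, 0.1250, 0.1250, 0.1250, 0.3750]
t=1: π = [0.1932, 0.1023, 0.2045, 0.1705, 0.1477, 0.1818]
t=2: π = [0.1560, 0.1085, 0.1818, 0.1911, 0.1787, 0.1839]
t=3: π = [0.1603, 0.1135, 0.1788, 0.1947, 0.1697, 0.1829]
t=4: π = [0.1602, 0.1114, 0.1791, 0.1949, 0.1703, 0.1841]

π = [0.1602, 0.1114, 0.1791, 0.1949, 0.1703, 0.1841]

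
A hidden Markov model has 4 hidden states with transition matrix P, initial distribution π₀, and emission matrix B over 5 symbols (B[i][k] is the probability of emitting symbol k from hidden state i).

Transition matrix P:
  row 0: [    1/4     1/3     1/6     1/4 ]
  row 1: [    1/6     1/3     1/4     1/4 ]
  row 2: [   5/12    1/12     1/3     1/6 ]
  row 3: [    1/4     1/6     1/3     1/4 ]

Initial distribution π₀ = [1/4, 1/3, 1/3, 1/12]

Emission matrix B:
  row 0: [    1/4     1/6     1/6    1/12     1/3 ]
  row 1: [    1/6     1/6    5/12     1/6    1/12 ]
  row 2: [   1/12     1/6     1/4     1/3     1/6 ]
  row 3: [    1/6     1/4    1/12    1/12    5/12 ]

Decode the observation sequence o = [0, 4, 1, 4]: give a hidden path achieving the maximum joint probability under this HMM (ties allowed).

t=0: δ = [6.250e-02, 5.556e-02, 2.778e-02, 1.389e-02]  (obs o_0=0)
t=1: δ = [5.208e-03, 1.736e-03, 2.315e-03, 6.510e-03]  ψ = [0, 0, 1, 0]  (obs o_1=4)
t=2: δ = [2.713e-04, 2.894e-04, 3.617e-04, 4.069e-04]  ψ = [3, 0, 3, 3]  (obs o_2=1)
t=3: δ = [5.023e-05, 8.038e-06, 2.261e-05, 4.239e-05]  ψ = [2, 1, 3, 3]  (obs o_3=4)
backtrack: best end state = 0; path = [0, 3, 2, 0]

path = [0, 3, 2, 0]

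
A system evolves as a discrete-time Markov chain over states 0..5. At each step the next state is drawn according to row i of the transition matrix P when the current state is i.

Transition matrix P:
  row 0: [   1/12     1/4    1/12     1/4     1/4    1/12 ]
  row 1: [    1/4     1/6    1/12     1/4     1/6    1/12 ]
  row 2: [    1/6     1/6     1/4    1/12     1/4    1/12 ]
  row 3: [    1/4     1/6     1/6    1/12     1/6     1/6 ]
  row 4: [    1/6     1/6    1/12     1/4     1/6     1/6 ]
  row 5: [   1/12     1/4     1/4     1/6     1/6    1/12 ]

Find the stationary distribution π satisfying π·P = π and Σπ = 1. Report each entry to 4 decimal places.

π = [0.1740, 0.1907, 0.1416, 0.1859, 0.1930, 0.1149]

Balance equations π_j = Σ_i π_i·P[i][j]:
  π_0 = 1/12·π_0 + 1/4·π_1 + 1/6·π_2 + 1/4·π_3 + 1/6·π_4 + 1/12·π_5
  π_1 = 1/4·π_0 + 1/6·π_1 + 1/6·π_2 + 1/6·π_3 + 1/6·π_4 + 1/4·π_5
  π_2 = 1/12·π_0 + 1/12·π_1 + 1/4·π_2 + 1/6·π_3 + 1/12·π_4 + 1/4·π_5
  π_3 = 1/4·π_0 + 1/4·π_1 + 1/12·π_2 + 1/12·π_3 + 1/4·π_4 + 1/6·π_5
  π_4 = 1/4·π_0 + 1/6·π_1 + 1/4·π_2 + 1/6·π_3 + 1/6·π_4 + 1/6·π_5
  normalize: π_0 + π_1 + π_2 + π_3 + π_4 + π_5 = 1
Solving the linear system gives exactly π = [50501/290275, 55367/290275, 41093/290275, 53949/290275, 56012/290275, 33353/290275].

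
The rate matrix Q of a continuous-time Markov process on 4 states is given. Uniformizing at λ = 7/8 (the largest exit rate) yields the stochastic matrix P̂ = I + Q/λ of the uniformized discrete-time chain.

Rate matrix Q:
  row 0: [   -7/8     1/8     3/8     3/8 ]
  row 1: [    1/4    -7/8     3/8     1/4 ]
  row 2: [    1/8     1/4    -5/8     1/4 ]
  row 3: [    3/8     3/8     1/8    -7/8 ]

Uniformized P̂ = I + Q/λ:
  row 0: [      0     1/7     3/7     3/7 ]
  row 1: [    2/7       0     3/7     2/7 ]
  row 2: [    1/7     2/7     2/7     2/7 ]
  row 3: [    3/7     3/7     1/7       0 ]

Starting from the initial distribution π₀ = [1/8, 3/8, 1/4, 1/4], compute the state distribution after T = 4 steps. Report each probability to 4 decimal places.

π = [0.2132, 0.2236, 0.3152, 0.2480]

t=0: π = [0.1250, 0.3750, 0.2500, 0.2500]
t=1: π = [0.2500, 0.1964, 0.3214, 0.2321]
t=2: π = [0.2015, 0.2270, 0.3163, 0.2551]
t=3: π = [0.2194, 0.2285, 0.3105, 0.2416]
t=4: π = [0.2132, 0.2236, 0.3152, 0.2480]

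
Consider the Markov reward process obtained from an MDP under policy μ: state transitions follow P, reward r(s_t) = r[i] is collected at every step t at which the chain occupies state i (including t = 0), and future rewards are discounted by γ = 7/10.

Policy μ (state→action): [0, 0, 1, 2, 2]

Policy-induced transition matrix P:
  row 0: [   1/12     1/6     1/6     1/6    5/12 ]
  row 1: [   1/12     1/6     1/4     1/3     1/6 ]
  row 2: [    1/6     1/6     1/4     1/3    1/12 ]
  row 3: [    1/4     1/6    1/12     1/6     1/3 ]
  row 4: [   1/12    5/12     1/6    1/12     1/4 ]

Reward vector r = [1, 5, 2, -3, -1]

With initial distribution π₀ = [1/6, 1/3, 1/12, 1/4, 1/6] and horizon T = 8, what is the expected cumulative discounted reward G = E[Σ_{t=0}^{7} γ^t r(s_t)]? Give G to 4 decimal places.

G = 2.6055

t=0: π = [0.1667, 0.3333, 0.0833, 0.2500, 0.1667], E[r] = 1.0833, γ^t·E[r] = 1.083333, running G = 1.083333
t=1: π = [0.1319, 0.2083, 0.1806, 0.2222, 0.2569], E[r] = 0.6111, γ^t·E[r] = 0.427778, running G = 1.511111
t=2: π = [0.1354, 0.2309, 0.1806, 0.2101, 0.2431], E[r] = 0.7778, γ^t·E[r] = 0.381111, running G = 1.892222
t=3: π = [0.1334, 0.2274, 0.1834, 0.2150, 0.2407], E[r] = 0.7517, γ^t·E[r] = 0.257845, running G = 2.150068
t=4: π = [0.1345, 0.2269, 0.1830, 0.2151, 0.2406], E[r] = 0.7488, γ^t·E[r] = 0.179791, running G = 2.329859
t=5: π = [0.1344, 0.2268, 0.1829, 0.2149, 0.2409], E[r] = 0.7486, γ^t·E[r] = 0.125823, running G = 2.455682
t=6: π = [0.1344, 0.2269, 0.1829, 0.2149, 0.2409], E[r] = 0.7491, γ^t·E[r] = 0.088135, running G = 2.543817
t=7: π = [0.1344, 0.2269, 0.1829, 0.2149, 0.2409], E[r] = 0.7491, γ^t·E[r] = 0.061694, running G = 2.605510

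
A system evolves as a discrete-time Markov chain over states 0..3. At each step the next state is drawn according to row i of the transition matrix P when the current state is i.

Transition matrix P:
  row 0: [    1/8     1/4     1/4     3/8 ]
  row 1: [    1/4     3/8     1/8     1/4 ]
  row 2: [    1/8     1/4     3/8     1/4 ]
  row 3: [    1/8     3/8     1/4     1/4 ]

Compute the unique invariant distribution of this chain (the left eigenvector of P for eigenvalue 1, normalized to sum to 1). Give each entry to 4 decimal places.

Balance equations π_j = Σ_i π_i·P[i][j]:
  π_0 = 1/8·π_0 + 1/4·π_1 + 1/8·π_2 + 1/8·π_3
  π_1 = 1/4·π_0 + 3/8·π_1 + 1/4·π_2 + 3/8·π_3
  π_2 = 1/4·π_0 + 1/8·π_1 + 3/8·π_2 + 1/4·π_3
  normalize: π_0 + π_1 + π_2 + π_3 = 1
Solving the linear system gives exactly π = [74/447, 145/447, 107/447, 121/447].

π = [0.1655, 0.3244, 0.2394, 0.2707]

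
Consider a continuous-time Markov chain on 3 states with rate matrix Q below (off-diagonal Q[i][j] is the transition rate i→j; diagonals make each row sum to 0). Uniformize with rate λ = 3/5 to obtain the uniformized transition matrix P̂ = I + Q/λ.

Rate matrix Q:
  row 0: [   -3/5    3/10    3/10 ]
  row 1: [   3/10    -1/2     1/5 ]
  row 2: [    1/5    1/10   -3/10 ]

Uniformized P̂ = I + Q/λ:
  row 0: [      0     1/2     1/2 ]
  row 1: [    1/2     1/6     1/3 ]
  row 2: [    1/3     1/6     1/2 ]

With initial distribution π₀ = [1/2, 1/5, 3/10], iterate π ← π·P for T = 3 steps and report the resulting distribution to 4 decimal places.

t=0: π = [0.5000, 0.2000, 0.3000]
t=1: π = [0.2000, 0.3333, 0.4667]
t=2: π = [0.3222, 0.2333, 0.4444]
t=3: π = [0.2648, 0.2741, 0.4611]

π = [0.2648, 0.2741, 0.4611]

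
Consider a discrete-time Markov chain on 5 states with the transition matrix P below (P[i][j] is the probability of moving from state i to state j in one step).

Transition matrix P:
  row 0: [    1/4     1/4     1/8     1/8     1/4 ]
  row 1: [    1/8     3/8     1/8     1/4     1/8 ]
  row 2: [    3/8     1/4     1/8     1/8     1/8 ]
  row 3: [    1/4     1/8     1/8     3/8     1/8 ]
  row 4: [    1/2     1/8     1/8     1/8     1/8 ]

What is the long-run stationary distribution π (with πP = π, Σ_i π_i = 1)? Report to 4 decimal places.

π = [0.2763, 0.2336, 0.1250, 0.2056, 0.1595]

Balance equations π_j = Σ_i π_i·P[i][j]:
  π_0 = 1/4·π_0 + 1/8·π_1 + 3/8·π_2 + 1/4·π_3 + 1/2·π_4
  π_1 = 1/4·π_0 + 3/8·π_1 + 1/4·π_2 + 1/8·π_3 + 1/8·π_4
  π_2 = 1/8·π_0 + 1/8·π_1 + 1/8·π_2 + 1/8·π_3 + 1/8·π_4
  π_3 = 1/8·π_0 + 1/4·π_1 + 1/8·π_2 + 3/8·π_3 + 1/8·π_4
  normalize: π_0 + π_1 + π_2 + π_3 + π_4 = 1
Solving the linear system gives exactly π = [21/76, 71/304, 1/8, 125/608, 97/608].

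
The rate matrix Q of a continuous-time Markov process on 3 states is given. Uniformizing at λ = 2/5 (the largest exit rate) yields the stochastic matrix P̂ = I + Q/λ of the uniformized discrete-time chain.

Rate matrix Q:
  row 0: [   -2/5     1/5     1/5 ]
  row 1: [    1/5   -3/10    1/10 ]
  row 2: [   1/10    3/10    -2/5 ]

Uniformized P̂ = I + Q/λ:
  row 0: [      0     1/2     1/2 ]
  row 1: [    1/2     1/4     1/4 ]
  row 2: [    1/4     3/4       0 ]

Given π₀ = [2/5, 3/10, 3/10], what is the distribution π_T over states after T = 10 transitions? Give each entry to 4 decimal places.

π = [0.2903, 0.4516, 0.2581]

t=0: π = [0.4000, 0.3000, 0.3000]
t=1: π = [0.2250, 0.5000, 0.2750]
t=2: π = [0.3188, 0.4438, 0.2375]
t=3: π = [0.2813, 0.4484, 0.2703]
t=4: π = [0.2918, 0.4555, 0.2527]
t=5: π = [0.2909, 0.4493, 0.2598]
t=6: π = [0.2896, 0.4526, 0.2578]
t=7: π = [0.2908, 0.4513, 0.2580]
t=8: π = [0.2901, 0.4517, 0.2582]
t=9: π = [0.2904, 0.4516, 0.2580]
t=10: π = [0.2903, 0.4516, 0.2581]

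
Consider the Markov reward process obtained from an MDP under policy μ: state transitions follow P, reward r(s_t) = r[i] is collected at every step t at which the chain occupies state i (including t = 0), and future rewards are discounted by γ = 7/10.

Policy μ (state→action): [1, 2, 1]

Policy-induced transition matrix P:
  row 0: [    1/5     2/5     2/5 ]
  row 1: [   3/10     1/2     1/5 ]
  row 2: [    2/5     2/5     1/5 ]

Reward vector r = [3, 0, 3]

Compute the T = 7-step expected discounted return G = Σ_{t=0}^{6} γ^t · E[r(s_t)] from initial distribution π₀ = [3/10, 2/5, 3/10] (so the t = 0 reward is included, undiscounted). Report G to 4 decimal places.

t=0: π = [0.3000, 0.4000, 0.3000], E[r] = 1.8000, γ^t·E[r] = 1.800000, running G = 1.800000
t=1: π = [0.3000, 0.4400, 0.2600], E[r] = 1.6800, γ^t·E[r] = 1.176000, running G = 2.976000
t=2: π = [0.2960, 0.4440, 0.2600], E[r] = 1.6680, γ^t·E[r] = 0.817320, running G = 3.793320
t=3: π = [0.2964, 0.4444, 0.2592], E[r] = 1.6668, γ^t·E[r] = 0.571712, running G = 4.365032
t=4: π = [0.2963, 0.4444, 0.2593], E[r] = 1.6667, γ^t·E[r] = 0.400170, running G = 4.765202
t=5: π = [0.2963, 0.4444, 0.2593], E[r] = 1.6667, γ^t·E[r] = 0.280117, running G = 5.045319
t=6: π = [0.2963, 0.4444, 0.2593], E[r] = 1.6667, γ^t·E[r] = 0.196082, running G = 5.241401

G = 5.2414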